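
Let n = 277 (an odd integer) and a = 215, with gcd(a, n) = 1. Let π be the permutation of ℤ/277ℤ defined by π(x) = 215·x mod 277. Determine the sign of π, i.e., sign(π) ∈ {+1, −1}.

Trace 190: π^k(190) = [190, 131, 188, 255, 256, 194, 160] for k=0..6.
Cycle lengths of π_215 on ℤ/277ℤ: [69, 69, 69, 69, 1]; 5 cycles in total.
n − c = 277 − 5 = 272; sign = (−1)^272 = +1.
(215|277)_J = +1 (Zolotarev's lemma cross-check).

+1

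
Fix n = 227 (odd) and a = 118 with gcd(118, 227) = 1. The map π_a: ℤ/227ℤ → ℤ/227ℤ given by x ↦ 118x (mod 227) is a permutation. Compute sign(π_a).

Start at x=176: 176 → 111 → 159 → 148 → 212 → 46 → 207 → … (one orbit).
The orbit structure of x ↦ 118x mod 227: 2 orbits of sizes [226, 1].
2 cycles on 227: each ℓ→(−1)^(ℓ−1), product (−1)^225 = -1.
Check: (118/227) = -1 by Zolotarev.

-1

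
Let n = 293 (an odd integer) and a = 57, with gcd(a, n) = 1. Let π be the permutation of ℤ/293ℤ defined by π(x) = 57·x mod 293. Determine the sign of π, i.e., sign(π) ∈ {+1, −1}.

+1

Start at x=205: 205 → 258 → 56 → 262 → 284 → 73 → 59 → … (one orbit).
5 cycles of lengths [73, 73, 73, 73, 1].
Σ(ℓ_i−1) = 293−5 = 288; sign = (−1)^288 = +1.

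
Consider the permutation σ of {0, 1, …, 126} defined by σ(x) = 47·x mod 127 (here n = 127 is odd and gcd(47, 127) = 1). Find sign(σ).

Trace 32: π^k(32) = [32, 107, 76, 16, 117, 38, 8] for k=0..6.
Decompose π into cycles: lengths [21, 21, 21, 21, 21, 21, 1] (7 cycles, including the fixed point 0).
7 cycles on 127: each ℓ→(−1)^(ℓ−1), product (−1)^120 = +1.
Check: (47/127) = +1 by Zolotarev.

+1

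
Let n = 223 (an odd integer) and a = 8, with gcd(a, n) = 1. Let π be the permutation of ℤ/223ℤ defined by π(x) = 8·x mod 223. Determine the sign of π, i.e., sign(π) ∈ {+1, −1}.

Trace 4: π^k(4) = [4, 32, 33, 41, 105, 171, 30] for k=0..6.
Cycle type of π: 37×6 + 1; total 7 cycles.
sign(π) = (−1)^{n − #cycles} = (−1)^{223−7} = (−1)^216 = +1.

+1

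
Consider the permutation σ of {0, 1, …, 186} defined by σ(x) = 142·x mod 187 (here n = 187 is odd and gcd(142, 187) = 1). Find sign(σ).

Orbit of 111 under x↦142x: [111, 54, 1, 142, 155, 131, 89]… (length divides ord_187(142)).
Decompose π into cycles: lengths [16, 16, 16, 16, 16, 16, 16, 16, 16, 16, 16, 2, 2, 2, 2, 2, 1] (17 cycles, including the fixed point 0).
n − c = 187 − 17 = 170; sign = (−1)^170 = +1.
Via Zolotarev, sign(π_{142}) = (142|187) = +1.

+1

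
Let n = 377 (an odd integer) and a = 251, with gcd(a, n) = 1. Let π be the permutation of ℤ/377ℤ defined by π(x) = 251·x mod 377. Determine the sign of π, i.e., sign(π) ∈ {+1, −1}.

-1

Trace 90: π^k(90) = [90, 347, 10, 248, 43, 237, 298] for k=0..6.
Cycle type of π: 84×4 + 28 + 6×2 + 1; total 8 cycles.
sign(π) = (−1)^{n − #cycles} = (−1)^{377−8} = (−1)^369 = -1.
Zolotarev: (251|377) = -1, matching the cycle-count sign.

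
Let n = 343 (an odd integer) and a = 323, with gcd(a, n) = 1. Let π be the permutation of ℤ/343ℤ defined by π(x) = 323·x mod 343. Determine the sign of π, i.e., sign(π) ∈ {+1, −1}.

Trace 78: π^k(78) = [78, 155, 330, 260, 288, 71, 295] for k=0..6.
Decompose π into cycles: lengths [49, 49, 49, 49, 49, 49, 7, 7, 7, 7, 7, 7, 1, 1, 1, 1, 1, 1, 1] (19 cycles, including the fixed point 0).
With 19 cycles on 343 points, sign = (−1)^{343−19} = +1.
Check: (323/343) = +1 by Zolotarev.

+1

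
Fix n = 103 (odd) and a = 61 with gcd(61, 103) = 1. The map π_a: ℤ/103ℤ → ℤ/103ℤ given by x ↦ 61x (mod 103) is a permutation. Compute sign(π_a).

Orbit of 64 under x↦61x: [64, 93, 8, 76, 1, 61, 13]… (length divides ord_103(61)).
The orbit structure of x ↦ 61x mod 103: 7 orbits of sizes [17, 17, 17, 17, 17, 17, 1].
103 − 7 = 96 transpositions; sign(π) = (−1)^96 = +1.

+1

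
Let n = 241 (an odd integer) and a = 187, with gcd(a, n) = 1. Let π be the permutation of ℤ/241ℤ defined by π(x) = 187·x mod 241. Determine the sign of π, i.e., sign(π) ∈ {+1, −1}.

Orbit of 231 under x↦187x: [231, 58, 1, 187, 24, 150, 94]… (length divides ord_241(187)).
Decompose π into cycles: lengths [30, 30, 30, 30, 30, 30, 30, 30, 1] (9 cycles, including the fixed point 0).
9 cycles on 241: each ℓ→(−1)^(ℓ−1), product (−1)^232 = +1.
Zolotarev: (187|241) = +1, matching the cycle-count sign.

+1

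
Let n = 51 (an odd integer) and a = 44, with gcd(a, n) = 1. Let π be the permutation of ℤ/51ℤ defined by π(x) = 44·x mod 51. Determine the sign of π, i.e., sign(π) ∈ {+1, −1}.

+1

Trace 44: π^k(44) = [44, 49, 14, 4, 23, 43, 5] for k=0..6.
Cycle type of π: 16×3 + 2 + 1; total 5 cycles.
n − c = 51 − 5 = 46; sign = (−1)^46 = +1.
The Jacobi symbol (44|51) = +1 (Zolotarev) agrees.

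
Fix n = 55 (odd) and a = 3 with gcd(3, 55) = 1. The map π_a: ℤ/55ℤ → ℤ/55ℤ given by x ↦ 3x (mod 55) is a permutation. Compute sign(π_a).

Start at x=49: 49 → 37 → 1 → 3 → 9 → 27 → 26 → … (one orbit).
π_3 has 6 disjoint cycles with lengths [20, 20, 5, 5, 4, 1] on {0,…,54}.
n − c = 55 − 6 = 49; sign = (−1)^49 = -1.
(3|55)_J = -1 (Zolotarev's lemma cross-check).

-1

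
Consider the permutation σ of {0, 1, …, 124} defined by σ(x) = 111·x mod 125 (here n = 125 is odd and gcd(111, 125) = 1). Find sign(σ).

+1

Trace 51: π^k(51) = [51, 36, 121, 56, 91, 101, 86] for k=0..6.
Decompose π into cycles: lengths [25, 25, 25, 25, 5, 5, 5, 5, 1, 1, 1, 1, 1] (13 cycles, including the fixed point 0).
Σ(ℓ_i−1) = 125−13 = 112; sign = (−1)^112 = +1.
The Jacobi symbol (111|125) = +1 (Zolotarev) agrees.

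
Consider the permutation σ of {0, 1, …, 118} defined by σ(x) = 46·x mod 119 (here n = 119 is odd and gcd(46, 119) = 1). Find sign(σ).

-1

Trace 2: π^k(2) = [2, 92, 67, 107, 43, 74, 72] for k=0..6.
6 cycles of lengths [48, 48, 16, 3, 3, 1].
sign(π) = (−1)^{n − #cycles} = (−1)^{119−6} = (−1)^113 = -1.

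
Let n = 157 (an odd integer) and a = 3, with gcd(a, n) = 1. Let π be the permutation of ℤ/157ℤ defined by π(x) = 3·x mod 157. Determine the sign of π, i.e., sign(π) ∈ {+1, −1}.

Start at x=14: 14 → 42 → 126 → 64 → 35 → 105 → 1 → … (one orbit).
3 cycles of lengths [78, 78, 1].
Σ(ℓ_i−1) = 157−3 = 154; sign = (−1)^154 = +1.
Check: (3/157) = +1 by Zolotarev.

+1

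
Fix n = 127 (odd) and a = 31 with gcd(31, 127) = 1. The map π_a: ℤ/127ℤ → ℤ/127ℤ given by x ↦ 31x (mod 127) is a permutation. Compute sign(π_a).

+1

Orbit of 35 under x↦31x: [35, 69, 107, 15, 84, 64, 79]… (length divides ord_127(31)).
Decompose π into cycles: lengths [63, 63, 1] (3 cycles, including the fixed point 0).
3 cycles on 127: each ℓ→(−1)^(ℓ−1), product (−1)^124 = +1.
The Jacobi symbol (31|127) = +1 (Zolotarev) agrees.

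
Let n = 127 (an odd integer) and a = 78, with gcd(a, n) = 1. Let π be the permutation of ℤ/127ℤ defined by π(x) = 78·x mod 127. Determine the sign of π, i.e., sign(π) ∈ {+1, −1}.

-1

Trace 11: π^k(11) = [11, 96, 122, 118, 60, 108, 42] for k=0..6.
Decompose π into cycles: lengths [126, 1] (2 cycles, including the fixed point 0).
Σ(ℓ_i−1) = 127−2 = 125; sign = (−1)^125 = -1.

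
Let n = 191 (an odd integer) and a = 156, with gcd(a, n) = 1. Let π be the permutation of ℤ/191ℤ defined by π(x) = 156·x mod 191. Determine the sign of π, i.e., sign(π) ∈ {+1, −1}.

Trace 96: π^k(96) = [96, 78, 135, 50, 160, 130, 34] for k=0..6.
Cycle lengths of π_156 on ℤ/191ℤ: [95, 95, 1]; 3 cycles in total.
Σ(ℓ_i−1) = 191−3 = 188; sign = (−1)^188 = +1.
Check: (156/191) = +1 by Zolotarev.

+1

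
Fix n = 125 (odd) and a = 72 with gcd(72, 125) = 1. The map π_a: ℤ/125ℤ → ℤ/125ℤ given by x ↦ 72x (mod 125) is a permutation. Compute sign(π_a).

Start at x=113: 113 → 11 → 42 → 24 → 103 → 41 → 77 → … (one orbit).
Cycle lengths of π_72 on ℤ/125ℤ: [100, 20, 4, 1]; 4 cycles in total.
sign(π) = (−1)^{n − #cycles} = (−1)^{125−4} = (−1)^121 = -1.
(72|125)_J = -1 (Zolotarev's lemma cross-check).

-1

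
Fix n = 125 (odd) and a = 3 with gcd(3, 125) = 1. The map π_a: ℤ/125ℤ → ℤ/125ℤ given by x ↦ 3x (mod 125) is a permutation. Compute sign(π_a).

Orbit of 4 under x↦3x: [4, 12, 36, 108, 74, 97, 41]… (length divides ord_125(3)).
Cycle type of π: 100 + 20 + 4 + 1; total 4 cycles.
4 cycles on 125: each ℓ→(−1)^(ℓ−1), product (−1)^121 = -1.
Via Zolotarev, sign(π_{3}) = (3|125) = -1.

-1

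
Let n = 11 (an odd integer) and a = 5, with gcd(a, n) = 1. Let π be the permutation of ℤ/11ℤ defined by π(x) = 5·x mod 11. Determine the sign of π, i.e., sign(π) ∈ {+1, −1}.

Trace 5: π^k(5) = [5, 3, 4, 9, 1] for k=0..4.
3 cycles of lengths [5, 5, 1].
n − c = 11 − 3 = 8; sign = (−1)^8 = +1.
Via Zolotarev, sign(π_{5}) = (5|11) = +1.

+1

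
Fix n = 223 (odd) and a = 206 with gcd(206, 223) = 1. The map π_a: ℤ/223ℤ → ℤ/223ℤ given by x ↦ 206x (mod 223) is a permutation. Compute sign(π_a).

-1

Trace 171: π^k(171) = [171, 215, 136, 141, 56, 163, 128] for k=0..6.
Cycle type of π: 74×3 + 1; total 4 cycles.
n − c = 223 − 4 = 219; sign = (−1)^219 = -1.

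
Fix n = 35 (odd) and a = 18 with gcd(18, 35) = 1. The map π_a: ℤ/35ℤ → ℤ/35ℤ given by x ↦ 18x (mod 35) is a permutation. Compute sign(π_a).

Start at x=11: 11 → 23 → 29 → 32 → 16 → 8 → 4 → … (one orbit).
Cycle type of π: 12×2 + 4 + 3×2 + 1; total 6 cycles.
Σ(ℓ_i−1) = 35−6 = 29; sign = (−1)^29 = -1.
Check: (18/35) = -1 by Zolotarev.

-1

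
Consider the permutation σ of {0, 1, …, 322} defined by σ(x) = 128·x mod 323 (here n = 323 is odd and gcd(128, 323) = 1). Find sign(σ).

-1

Orbit of 151 under x↦128x: [151, 271, 127, 106, 2, 256, 145]… (length divides ord_323(128)).
Cycle type of π: 72×4 + 18 + 8×2 + 1; total 8 cycles.
8 cycles on 323: each ℓ→(−1)^(ℓ−1), product (−1)^315 = -1.
(128|323)_J = -1 (Zolotarev's lemma cross-check).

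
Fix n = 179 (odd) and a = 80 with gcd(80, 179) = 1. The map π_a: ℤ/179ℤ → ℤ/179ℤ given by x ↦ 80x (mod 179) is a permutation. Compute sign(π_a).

Orbit of 144 under x↦80x: [144, 64, 108, 48, 81, 36, 16]… (length divides ord_179(80)).
π_80 has 3 disjoint cycles with lengths [89, 89, 1] on {0,…,178}.
3 cycles on 179: each ℓ→(−1)^(ℓ−1), product (−1)^176 = +1.
Via Zolotarev, sign(π_{80}) = (80|179) = +1.

+1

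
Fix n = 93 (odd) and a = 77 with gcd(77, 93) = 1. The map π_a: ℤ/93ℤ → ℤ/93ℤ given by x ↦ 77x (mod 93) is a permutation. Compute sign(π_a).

Orbit of 64 under x↦77x: [64, 92, 16, 23, 4, 29, 1]… (length divides ord_93(77)).
Cycle lengths of π_77 on ℤ/93ℤ: [10, 10, 10, 10, 10, 10, 10, 10, 10, 2, 1]; 11 cycles in total.
11 cycles on 93: each ℓ→(−1)^(ℓ−1), product (−1)^82 = +1.
Via Zolotarev, sign(π_{77}) = (77|93) = +1.

+1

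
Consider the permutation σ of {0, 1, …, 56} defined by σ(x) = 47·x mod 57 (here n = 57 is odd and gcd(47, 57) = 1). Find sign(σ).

Start at x=4: 4 → 17 → 1 → 47 → 43 → 26 → 25 → … (one orbit).
6 cycles of lengths [18, 18, 9, 9, 2, 1].
6 cycles on 57: each ℓ→(−1)^(ℓ−1), product (−1)^51 = -1.

-1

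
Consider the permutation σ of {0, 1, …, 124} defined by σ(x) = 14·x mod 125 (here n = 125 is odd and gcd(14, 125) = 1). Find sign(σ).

Orbit of 49 under x↦14x: [49, 61, 104, 81, 9, 1, 14]… (length divides ord_125(14)).
Decompose π into cycles: lengths [50, 50, 10, 10, 2, 2, 1] (7 cycles, including the fixed point 0).
Σ(ℓ_i−1) = 125−7 = 118; sign = (−1)^118 = +1.

+1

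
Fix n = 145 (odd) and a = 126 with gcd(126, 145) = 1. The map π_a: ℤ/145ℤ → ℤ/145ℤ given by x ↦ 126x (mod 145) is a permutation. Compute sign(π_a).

Start at x=1: 1 → 126 → 71 → 101 → 111 → 66 → 51 → … (one orbit).
10 cycles of lengths [28, 28, 28, 28, 28, 1, 1, 1, 1, 1].
sign(π) = (−1)^{n − #cycles} = (−1)^{145−10} = (−1)^135 = -1.

-1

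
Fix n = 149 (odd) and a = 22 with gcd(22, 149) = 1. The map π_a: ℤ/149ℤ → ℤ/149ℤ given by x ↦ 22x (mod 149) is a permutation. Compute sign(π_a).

+1

Orbit of 119 under x↦22x: [119, 85, 82, 16, 54, 145, 61]… (length divides ord_149(22)).
3 cycles of lengths [74, 74, 1].
Σ(ℓ_i−1) = 149−3 = 146; sign = (−1)^146 = +1.
(22|149)_J = +1 (Zolotarev's lemma cross-check).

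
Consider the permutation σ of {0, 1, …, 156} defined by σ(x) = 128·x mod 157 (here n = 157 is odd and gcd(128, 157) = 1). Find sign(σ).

Orbit of 108 under x↦128x: [108, 8, 82, 134, 39, 125, 143]… (length divides ord_157(128)).
Decompose π into cycles: lengths [52, 52, 52, 1] (4 cycles, including the fixed point 0).
4 cycles on 157: each ℓ→(−1)^(ℓ−1), product (−1)^153 = -1.

-1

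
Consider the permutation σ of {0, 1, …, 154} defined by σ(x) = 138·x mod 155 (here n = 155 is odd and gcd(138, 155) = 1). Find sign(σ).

Start at x=28: 28 → 144 → 32 → 76 → 103 → 109 → 7 → … (one orbit).
The orbit structure of x ↦ 138x mod 155: 6 orbits of sizes [60, 60, 15, 15, 4, 1].
155 − 6 = 149 transpositions; sign(π) = (−1)^149 = -1.
(138|155)_J = -1 (Zolotarev's lemma cross-check).

-1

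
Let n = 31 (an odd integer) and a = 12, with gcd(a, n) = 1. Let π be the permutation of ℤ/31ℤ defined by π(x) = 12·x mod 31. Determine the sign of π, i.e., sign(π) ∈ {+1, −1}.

Orbit of 13 under x↦12x: [13, 1, 12, 20, 23, 28, 26]… (length divides ord_31(12)).
Cycle type of π: 30 + 1; total 2 cycles.
sign(π) = (−1)^{n − #cycles} = (−1)^{31−2} = (−1)^29 = -1.
(12|31)_J = -1 (Zolotarev's lemma cross-check).

-1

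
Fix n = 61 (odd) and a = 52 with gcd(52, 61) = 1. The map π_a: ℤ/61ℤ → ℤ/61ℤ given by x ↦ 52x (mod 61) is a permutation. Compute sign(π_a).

Trace 52: π^k(52) = [52, 20, 3, 34, 60, 9, 41] for k=0..6.
Cycle type of π: 10×6 + 1; total 7 cycles.
With 7 cycles on 61 points, sign = (−1)^{61−7} = +1.
(52|61)_J = +1 (Zolotarev's lemma cross-check).

+1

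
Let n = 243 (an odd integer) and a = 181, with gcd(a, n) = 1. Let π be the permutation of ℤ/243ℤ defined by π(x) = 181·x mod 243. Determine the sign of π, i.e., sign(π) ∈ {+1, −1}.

Orbit of 127 under x↦181x: [127, 145, 1, 181, 199, 55, 235]… (length divides ord_243(181)).
π_181 has 27 disjoint cycles with lengths [27, 27, 27, 27, 27, 27, 9, 9, 9, 9, 9, 9, 3, 3, 3, 3, 3, 3, 1, 1, 1, 1, 1, 1, 1, 1, 1] on {0,…,242}.
27 cycles on 243: each ℓ→(−1)^(ℓ−1), product (−1)^216 = +1.
(181|243)_J = +1 (Zolotarev's lemma cross-check).

+1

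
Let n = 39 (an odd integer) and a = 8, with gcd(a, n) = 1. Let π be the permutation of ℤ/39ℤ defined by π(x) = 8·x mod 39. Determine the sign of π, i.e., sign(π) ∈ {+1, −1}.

+1

Trace 8: π^k(8) = [8, 25, 5, 1] for k=0..3.
Decompose π into cycles: lengths [4, 4, 4, 4, 4, 4, 4, 4, 4, 2, 1] (11 cycles, including the fixed point 0).
39 − 11 = 28 transpositions; sign(π) = (−1)^28 = +1.
Check: (8/39) = +1 by Zolotarev.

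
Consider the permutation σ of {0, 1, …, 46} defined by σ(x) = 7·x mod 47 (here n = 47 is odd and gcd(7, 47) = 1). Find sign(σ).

Orbit of 6 under x↦7x: [6, 42, 12, 37, 24, 27, 1]… (length divides ord_47(7)).
π_7 has 3 disjoint cycles with lengths [23, 23, 1] on {0,…,46}.
n − c = 47 − 3 = 44; sign = (−1)^44 = +1.
The Jacobi symbol (7|47) = +1 (Zolotarev) agrees.

+1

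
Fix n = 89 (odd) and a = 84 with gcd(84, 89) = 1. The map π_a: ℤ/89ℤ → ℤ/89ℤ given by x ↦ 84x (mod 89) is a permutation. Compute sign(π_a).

+1

Orbit of 55 under x↦84x: [55, 81, 40, 67, 21, 73, 80]… (length divides ord_89(84)).
π_84 has 3 disjoint cycles with lengths [44, 44, 1] on {0,…,88}.
With 3 cycles on 89 points, sign = (−1)^{89−3} = +1.
Zolotarev: (84|89) = +1, matching the cycle-count sign.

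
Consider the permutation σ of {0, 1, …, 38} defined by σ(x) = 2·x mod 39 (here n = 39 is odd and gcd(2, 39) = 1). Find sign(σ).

Start at x=16: 16 → 32 → 25 → 11 → 22 → 5 → 10 → … (one orbit).
5 cycles of lengths [12, 12, 12, 2, 1].
Σ(ℓ_i−1) = 39−5 = 34; sign = (−1)^34 = +1.
(2|39)_J = +1 (Zolotarev's lemma cross-check).

+1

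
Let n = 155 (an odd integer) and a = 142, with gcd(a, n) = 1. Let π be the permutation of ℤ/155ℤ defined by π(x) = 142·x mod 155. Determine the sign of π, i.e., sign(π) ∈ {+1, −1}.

Orbit of 132 under x↦142x: [132, 144, 143, 1, 142, 14, 128]… (length divides ord_155(142)).
Cycle type of π: 60×2 + 15×2 + 4 + 1; total 6 cycles.
155 − 6 = 149 transpositions; sign(π) = (−1)^149 = -1.
Zolotarev: (142|155) = -1, matching the cycle-count sign.

-1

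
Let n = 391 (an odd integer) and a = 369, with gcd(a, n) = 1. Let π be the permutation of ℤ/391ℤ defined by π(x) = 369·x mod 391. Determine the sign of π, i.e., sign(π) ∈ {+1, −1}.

-1

Orbit of 24 under x↦369x: [24, 254, 277, 162, 346, 208, 116]… (length divides ord_391(369)).
Cycle type of π: 16×23 + 1×23; total 46 cycles.
n − c = 391 − 46 = 345; sign = (−1)^345 = -1.
Via Zolotarev, sign(π_{369}) = (369|391) = -1.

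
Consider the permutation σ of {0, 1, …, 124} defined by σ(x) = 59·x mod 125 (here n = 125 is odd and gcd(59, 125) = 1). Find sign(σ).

Trace 69: π^k(69) = [69, 71, 64, 26, 34, 6, 104] for k=0..6.
Cycle lengths of π_59 on ℤ/125ℤ: [50, 50, 10, 10, 2, 2, 1]; 7 cycles in total.
125 − 7 = 118 transpositions; sign(π) = (−1)^118 = +1.
Zolotarev: (59|125) = +1, matching the cycle-count sign.

+1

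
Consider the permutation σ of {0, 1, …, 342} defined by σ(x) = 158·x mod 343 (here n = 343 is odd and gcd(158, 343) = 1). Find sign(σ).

Start at x=261: 261 → 78 → 319 → 324 → 85 → 53 → 142 → … (one orbit).
Decompose π into cycles: lengths [147, 147, 21, 21, 3, 3, 1] (7 cycles, including the fixed point 0).
sign(π) = (−1)^{n − #cycles} = (−1)^{343−7} = (−1)^336 = +1.
Via Zolotarev, sign(π_{158}) = (158|343) = +1.

+1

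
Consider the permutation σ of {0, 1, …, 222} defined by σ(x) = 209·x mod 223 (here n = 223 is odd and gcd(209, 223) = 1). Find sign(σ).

Start at x=26: 26 → 82 → 190 → 16 → 222 → 14 → 27 → … (one orbit).
Decompose π into cycles: lengths [74, 74, 74, 1] (4 cycles, including the fixed point 0).
Σ(ℓ_i−1) = 223−4 = 219; sign = (−1)^219 = -1.

-1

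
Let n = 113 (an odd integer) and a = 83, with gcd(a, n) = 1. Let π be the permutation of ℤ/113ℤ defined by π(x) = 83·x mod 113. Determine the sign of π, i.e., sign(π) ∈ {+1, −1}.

Trace 97: π^k(97) = [97, 28, 64, 1, 83, 109, 7] for k=0..6.
Cycle type of π: 14×8 + 1; total 9 cycles.
n − c = 113 − 9 = 104; sign = (−1)^104 = +1.
(83|113)_J = +1 (Zolotarev's lemma cross-check).

+1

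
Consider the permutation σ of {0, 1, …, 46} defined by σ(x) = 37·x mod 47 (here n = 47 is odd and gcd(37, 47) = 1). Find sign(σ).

+1

Trace 17: π^k(17) = [17, 18, 8, 14, 1, 37, 6] for k=0..6.
3 cycles of lengths [23, 23, 1].
sign(π) = (−1)^{n − #cycles} = (−1)^{47−3} = (−1)^44 = +1.
The Jacobi symbol (37|47) = +1 (Zolotarev) agrees.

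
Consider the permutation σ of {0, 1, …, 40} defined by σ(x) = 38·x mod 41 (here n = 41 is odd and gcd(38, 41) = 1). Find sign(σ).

-1

Orbit of 9 under x↦38x: [9, 14, 40, 3, 32, 27, 1]… (length divides ord_41(38)).
Cycle type of π: 8×5 + 1; total 6 cycles.
n − c = 41 − 6 = 35; sign = (−1)^35 = -1.
Check: (38/41) = -1 by Zolotarev.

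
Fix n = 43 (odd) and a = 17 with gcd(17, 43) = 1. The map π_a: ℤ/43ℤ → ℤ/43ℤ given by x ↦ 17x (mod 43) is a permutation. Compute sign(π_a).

Start at x=35: 35 → 36 → 10 → 41 → 9 → 24 → 21 → … (one orbit).
π_17 has 3 disjoint cycles with lengths [21, 21, 1] on {0,…,42}.
n − c = 43 − 3 = 40; sign = (−1)^40 = +1.

+1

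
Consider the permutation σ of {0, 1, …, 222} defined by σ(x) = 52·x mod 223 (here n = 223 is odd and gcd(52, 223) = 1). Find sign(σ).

Trace 17: π^k(17) = [17, 215, 30, 222, 171, 195, 105] for k=0..6.
Decompose π into cycles: lengths [74, 74, 74, 1] (4 cycles, including the fixed point 0).
sign(π) = (−1)^{n − #cycles} = (−1)^{223−4} = (−1)^219 = -1.
Zolotarev: (52|223) = -1, matching the cycle-count sign.

-1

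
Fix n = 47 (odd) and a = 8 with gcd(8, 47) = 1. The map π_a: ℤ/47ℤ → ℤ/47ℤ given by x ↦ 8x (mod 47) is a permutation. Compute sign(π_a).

Orbit of 18 under x↦8x: [18, 3, 24, 4, 32, 21, 27]… (length divides ord_47(8)).
π_8 has 3 disjoint cycles with lengths [23, 23, 1] on {0,…,46}.
With 3 cycles on 47 points, sign = (−1)^{47−3} = +1.

+1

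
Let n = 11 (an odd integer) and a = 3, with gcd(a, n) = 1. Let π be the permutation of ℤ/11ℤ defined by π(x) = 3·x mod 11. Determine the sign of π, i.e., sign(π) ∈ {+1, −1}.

Start at x=5: 5 → 4 → 1 → 3 → 9 → 5 (one orbit).
3 cycles of lengths [5, 5, 1].
3 cycles on 11: each ℓ→(−1)^(ℓ−1), product (−1)^8 = +1.
Via Zolotarev, sign(π_{3}) = (3|11) = +1.

+1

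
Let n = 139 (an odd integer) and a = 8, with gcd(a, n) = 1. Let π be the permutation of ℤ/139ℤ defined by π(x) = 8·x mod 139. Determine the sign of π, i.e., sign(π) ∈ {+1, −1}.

Start at x=52: 52 → 138 → 131 → 75 → 44 → 74 → 36 → … (one orbit).
Cycle type of π: 46×3 + 1; total 4 cycles.
With 4 cycles on 139 points, sign = (−1)^{139−4} = -1.

-1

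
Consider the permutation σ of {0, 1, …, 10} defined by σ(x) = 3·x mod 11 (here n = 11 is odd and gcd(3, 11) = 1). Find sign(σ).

Trace 9: π^k(9) = [9, 5, 4, 1, 3] for k=0..4.
Cycle lengths of π_3 on ℤ/11ℤ: [5, 5, 1]; 3 cycles in total.
sign(π) = (−1)^{n − #cycles} = (−1)^{11−3} = (−1)^8 = +1.

+1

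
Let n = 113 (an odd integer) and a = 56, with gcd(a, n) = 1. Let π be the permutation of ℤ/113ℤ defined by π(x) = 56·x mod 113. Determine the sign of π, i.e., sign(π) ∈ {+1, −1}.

+1

Trace 98: π^k(98) = [98, 64, 81, 16, 105, 4, 111] for k=0..6.
Decompose π into cycles: lengths [28, 28, 28, 28, 1] (5 cycles, including the fixed point 0).
5 cycles on 113: each ℓ→(−1)^(ℓ−1), product (−1)^108 = +1.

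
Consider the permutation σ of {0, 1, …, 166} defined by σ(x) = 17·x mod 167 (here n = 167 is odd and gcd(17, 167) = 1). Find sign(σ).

Trace 42: π^k(42) = [42, 46, 114, 101, 47, 131, 56] for k=0..6.
Cycle type of π: 166 + 1; total 2 cycles.
2 cycles on 167: each ℓ→(−1)^(ℓ−1), product (−1)^165 = -1.
Zolotarev: (17|167) = -1, matching the cycle-count sign.

-1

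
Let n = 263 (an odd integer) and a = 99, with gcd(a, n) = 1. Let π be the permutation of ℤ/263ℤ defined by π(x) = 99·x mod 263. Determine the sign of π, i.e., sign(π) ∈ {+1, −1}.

+1

Orbit of 178 under x↦99x: [178, 1, 99, 70, 92, 166, 128]… (length divides ord_263(99)).
3 cycles of lengths [131, 131, 1].
3 cycles on 263: each ℓ→(−1)^(ℓ−1), product (−1)^260 = +1.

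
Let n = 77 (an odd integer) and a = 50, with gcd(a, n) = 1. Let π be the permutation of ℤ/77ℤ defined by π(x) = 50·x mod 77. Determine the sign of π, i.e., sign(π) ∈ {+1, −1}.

Orbit of 71 under x↦50x: [71, 8, 15, 57, 1, 50, 36]… (length divides ord_77(50)).
Cycle lengths of π_50 on ℤ/77ℤ: [10, 10, 10, 10, 10, 10, 10, 1, 1, 1, 1, 1, 1, 1]; 14 cycles in total.
sign(π) = (−1)^{n − #cycles} = (−1)^{77−14} = (−1)^63 = -1.

-1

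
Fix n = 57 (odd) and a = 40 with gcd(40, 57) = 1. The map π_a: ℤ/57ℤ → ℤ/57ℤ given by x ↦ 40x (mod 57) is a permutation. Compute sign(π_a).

Orbit of 25 under x↦40x: [25, 31, 43, 10, 1, 40, 4]… (length divides ord_57(40)).
6 cycles of lengths [18, 18, 18, 1, 1, 1].
sign(π) = (−1)^{n − #cycles} = (−1)^{57−6} = (−1)^51 = -1.
Via Zolotarev, sign(π_{40}) = (40|57) = -1.

-1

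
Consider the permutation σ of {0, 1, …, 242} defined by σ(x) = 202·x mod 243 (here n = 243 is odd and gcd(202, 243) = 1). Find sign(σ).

+1

Start at x=61: 61 → 172 → 238 → 205 → 100 → 31 → 187 → … (one orbit).
π_202 has 11 disjoint cycles with lengths [81, 81, 27, 27, 9, 9, 3, 3, 1, 1, 1] on {0,…,242}.
sign(π) = (−1)^{n − #cycles} = (−1)^{243−11} = (−1)^232 = +1.
(202|243)_J = +1 (Zolotarev's lemma cross-check).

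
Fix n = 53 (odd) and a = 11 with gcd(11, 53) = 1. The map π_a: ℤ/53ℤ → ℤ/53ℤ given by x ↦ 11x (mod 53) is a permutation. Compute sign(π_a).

Trace 42: π^k(42) = [42, 38, 47, 40, 16, 17, 28] for k=0..6.
π_11 has 3 disjoint cycles with lengths [26, 26, 1] on {0,…,52}.
3 cycles on 53: each ℓ→(−1)^(ℓ−1), product (−1)^50 = +1.
The Jacobi symbol (11|53) = +1 (Zolotarev) agrees.

+1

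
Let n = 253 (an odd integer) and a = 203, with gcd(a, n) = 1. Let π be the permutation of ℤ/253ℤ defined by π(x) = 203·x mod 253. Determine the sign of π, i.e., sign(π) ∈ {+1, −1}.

-1

Trace 180: π^k(180) = [180, 108, 166, 49, 80, 48, 130] for k=0..6.
Decompose π into cycles: lengths [110, 110, 22, 5, 5, 1] (6 cycles, including the fixed point 0).
With 6 cycles on 253 points, sign = (−1)^{253−6} = -1.
Via Zolotarev, sign(π_{203}) = (203|253) = -1.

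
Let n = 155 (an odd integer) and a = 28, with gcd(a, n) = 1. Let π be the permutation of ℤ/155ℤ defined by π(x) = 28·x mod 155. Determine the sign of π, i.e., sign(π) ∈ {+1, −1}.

Orbit of 118 under x↦28x: [118, 49, 132, 131, 103, 94, 152]… (length divides ord_155(28)).
π_28 has 6 disjoint cycles with lengths [60, 60, 15, 15, 4, 1] on {0,…,154}.
6 cycles on 155: each ℓ→(−1)^(ℓ−1), product (−1)^149 = -1.
Check: (28/155) = -1 by Zolotarev.

-1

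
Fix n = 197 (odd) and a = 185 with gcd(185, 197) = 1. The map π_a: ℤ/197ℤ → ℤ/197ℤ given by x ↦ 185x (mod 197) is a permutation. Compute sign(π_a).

-1

Trace 84: π^k(84) = [84, 174, 79, 37, 147, 9, 89] for k=0..6.
2 cycles of lengths [196, 1].
197 − 2 = 195 transpositions; sign(π) = (−1)^195 = -1.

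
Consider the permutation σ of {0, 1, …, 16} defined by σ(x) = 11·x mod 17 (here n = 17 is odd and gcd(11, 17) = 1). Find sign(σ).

Start at x=6: 6 → 15 → 12 → 13 → 7 → 9 → 14 → … (one orbit).
Cycle type of π: 16 + 1; total 2 cycles.
n − c = 17 − 2 = 15; sign = (−1)^15 = -1.

-1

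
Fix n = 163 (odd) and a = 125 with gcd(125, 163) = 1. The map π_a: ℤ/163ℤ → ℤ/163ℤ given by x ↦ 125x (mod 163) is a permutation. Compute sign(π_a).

-1

Start at x=105: 105 → 85 → 30 → 1 → 125 → 140 → 59 → … (one orbit).
10 cycles of lengths [18, 18, 18, 18, 18, 18, 18, 18, 18, 1].
With 10 cycles on 163 points, sign = (−1)^{163−10} = -1.
Check: (125/163) = -1 by Zolotarev.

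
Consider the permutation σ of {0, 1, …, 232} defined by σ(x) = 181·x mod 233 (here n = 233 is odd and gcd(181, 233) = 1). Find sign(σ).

Trace 37: π^k(37) = [37, 173, 91, 161, 16, 100, 159] for k=0..6.
Decompose π into cycles: lengths [116, 116, 1] (3 cycles, including the fixed point 0).
n − c = 233 − 3 = 230; sign = (−1)^230 = +1.
The Jacobi symbol (181|233) = +1 (Zolotarev) agrees.

+1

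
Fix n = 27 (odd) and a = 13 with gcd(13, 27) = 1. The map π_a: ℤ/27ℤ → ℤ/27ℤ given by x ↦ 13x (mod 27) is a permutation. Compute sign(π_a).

+1

Start at x=1: 1 → 13 → 7 → 10 → 22 → 16 → 19 → … (one orbit).
Decompose π into cycles: lengths [9, 9, 3, 3, 1, 1, 1] (7 cycles, including the fixed point 0).
With 7 cycles on 27 points, sign = (−1)^{27−7} = +1.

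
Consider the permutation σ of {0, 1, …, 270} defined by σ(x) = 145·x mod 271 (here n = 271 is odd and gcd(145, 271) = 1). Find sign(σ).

Trace 77: π^k(77) = [77, 54, 242, 131, 25, 102, 156] for k=0..6.
Decompose π into cycles: lengths [54, 54, 54, 54, 54, 1] (6 cycles, including the fixed point 0).
sign(π) = (−1)^{n − #cycles} = (−1)^{271−6} = (−1)^265 = -1.
Zolotarev: (145|271) = -1, matching the cycle-count sign.

-1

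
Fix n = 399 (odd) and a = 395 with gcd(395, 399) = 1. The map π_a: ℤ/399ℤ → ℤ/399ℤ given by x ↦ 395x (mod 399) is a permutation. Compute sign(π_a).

-1

Orbit of 374 under x↦395x: [374, 100, 398, 4, 383, 64, 143]… (length divides ord_399(395)).
The orbit structure of x ↦ 395x mod 399: 26 orbits of sizes [18, 18, 18, 18, 18, 18, 18, 18, 18, 18, 18, 18, 18, 18, 18, 18, 18, 18, 18, 18, 18, 6, 6, 6, 2, 1].
With 26 cycles on 399 points, sign = (−1)^{399−26} = -1.
Zolotarev: (395|399) = -1, matching the cycle-count sign.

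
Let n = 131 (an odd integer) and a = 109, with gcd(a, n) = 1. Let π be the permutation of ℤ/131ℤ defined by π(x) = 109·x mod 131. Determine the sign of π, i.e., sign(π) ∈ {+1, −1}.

+1

Orbit of 45 under x↦109x: [45, 58, 34, 38, 81, 52, 35]… (length divides ord_131(109)).
Cycle lengths of π_109 on ℤ/131ℤ: [65, 65, 1]; 3 cycles in total.
sign(π) = (−1)^{n − #cycles} = (−1)^{131−3} = (−1)^128 = +1.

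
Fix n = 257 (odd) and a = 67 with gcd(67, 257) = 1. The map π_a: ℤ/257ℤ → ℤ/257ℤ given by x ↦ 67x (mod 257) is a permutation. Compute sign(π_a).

+1

Start at x=17: 17 → 111 → 241 → 213 → 136 → 117 → 129 → … (one orbit).
Decompose π into cycles: lengths [64, 64, 64, 64, 1] (5 cycles, including the fixed point 0).
With 5 cycles on 257 points, sign = (−1)^{257−5} = +1.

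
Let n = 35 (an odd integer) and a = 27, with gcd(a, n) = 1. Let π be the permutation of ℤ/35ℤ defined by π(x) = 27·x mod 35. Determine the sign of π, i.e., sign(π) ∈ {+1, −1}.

+1

Start at x=13: 13 → 1 → 27 → 29 → 13 (one orbit).
Cycle lengths of π_27 on ℤ/35ℤ: [4, 4, 4, 4, 4, 4, 4, 2, 2, 2, 1]; 11 cycles in total.
sign(π) = (−1)^{n − #cycles} = (−1)^{35−11} = (−1)^24 = +1.
Via Zolotarev, sign(π_{27}) = (27|35) = +1.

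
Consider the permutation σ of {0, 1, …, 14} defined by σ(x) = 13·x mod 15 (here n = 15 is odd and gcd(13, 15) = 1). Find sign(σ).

Trace 4: π^k(4) = [4, 7, 1, 13] for k=0..3.
Cycle type of π: 4×3 + 1×3; total 6 cycles.
6 cycles on 15: each ℓ→(−1)^(ℓ−1), product (−1)^9 = -1.
Via Zolotarev, sign(π_{13}) = (13|15) = -1.

-1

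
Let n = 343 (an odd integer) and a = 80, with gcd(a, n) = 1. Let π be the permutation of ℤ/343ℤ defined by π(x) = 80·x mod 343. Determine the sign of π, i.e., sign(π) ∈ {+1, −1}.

-1

Orbit of 97 under x↦80x: [97, 214, 313, 1, 80, 226, 244]… (length divides ord_343(80)).
Cycle lengths of π_80 on ℤ/343ℤ: [42, 42, 42, 42, 42, 42, 42, 6, 6, 6, 6, 6, 6, 6, 6, 1]; 16 cycles in total.
Σ(ℓ_i−1) = 343−16 = 327; sign = (−1)^327 = -1.
Check: (80/343) = -1 by Zolotarev.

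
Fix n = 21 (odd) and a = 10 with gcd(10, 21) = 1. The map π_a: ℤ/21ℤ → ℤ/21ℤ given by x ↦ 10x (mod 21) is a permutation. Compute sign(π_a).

-1

Start at x=1: 1 → 10 → 16 → 13 → 4 → 19 → 1 (one orbit).
The orbit structure of x ↦ 10x mod 21: 6 orbits of sizes [6, 6, 6, 1, 1, 1].
6 cycles on 21: each ℓ→(−1)^(ℓ−1), product (−1)^15 = -1.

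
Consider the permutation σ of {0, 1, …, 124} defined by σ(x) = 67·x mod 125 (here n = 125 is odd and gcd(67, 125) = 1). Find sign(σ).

Trace 3: π^k(3) = [3, 76, 92, 39, 113, 71, 7] for k=0..6.
4 cycles of lengths [100, 20, 4, 1].
4 cycles on 125: each ℓ→(−1)^(ℓ−1), product (−1)^121 = -1.
(67|125)_J = -1 (Zolotarev's lemma cross-check).

-1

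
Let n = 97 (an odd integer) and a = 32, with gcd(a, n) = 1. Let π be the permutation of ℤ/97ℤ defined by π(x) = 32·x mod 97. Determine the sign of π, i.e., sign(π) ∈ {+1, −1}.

+1

Start at x=9: 9 → 94 → 1 → 32 → 54 → 79 → 6 → … (one orbit).
π_32 has 3 disjoint cycles with lengths [48, 48, 1] on {0,…,96}.
n − c = 97 − 3 = 94; sign = (−1)^94 = +1.
Check: (32/97) = +1 by Zolotarev.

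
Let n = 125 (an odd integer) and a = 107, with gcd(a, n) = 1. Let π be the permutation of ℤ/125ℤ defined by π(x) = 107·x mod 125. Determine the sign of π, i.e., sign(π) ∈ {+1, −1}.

Start at x=26: 26 → 32 → 49 → 118 → 1 → 107 → 74 → … (one orbit).
The orbit structure of x ↦ 107x mod 125: 12 orbits of sizes [20, 20, 20, 20, 20, 4, 4, 4, 4, 4, 4, 1].
12 cycles on 125: each ℓ→(−1)^(ℓ−1), product (−1)^113 = -1.
The Jacobi symbol (107|125) = -1 (Zolotarev) agrees.

-1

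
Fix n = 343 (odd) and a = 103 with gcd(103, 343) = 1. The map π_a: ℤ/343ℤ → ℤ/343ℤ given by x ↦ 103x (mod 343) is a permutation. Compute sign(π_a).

Orbit of 213 under x↦103x: [213, 330, 33, 312, 237, 58, 143]… (length divides ord_343(103)).
Decompose π into cycles: lengths [294, 42, 6, 1] (4 cycles, including the fixed point 0).
4 cycles on 343: each ℓ→(−1)^(ℓ−1), product (−1)^339 = -1.
Via Zolotarev, sign(π_{103}) = (103|343) = -1.

-1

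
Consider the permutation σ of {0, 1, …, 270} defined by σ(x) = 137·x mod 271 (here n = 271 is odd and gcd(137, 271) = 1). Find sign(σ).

-1

Orbit of 81 under x↦137x: [81, 257, 250, 104, 156, 234, 80]… (length divides ord_271(137)).
Decompose π into cycles: lengths [270, 1] (2 cycles, including the fixed point 0).
sign(π) = (−1)^{n − #cycles} = (−1)^{271−2} = (−1)^269 = -1.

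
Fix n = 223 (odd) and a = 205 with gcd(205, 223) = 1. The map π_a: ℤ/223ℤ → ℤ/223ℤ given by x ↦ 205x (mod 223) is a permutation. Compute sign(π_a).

Trace 193: π^k(193) = [193, 94, 92, 128, 149, 217, 108] for k=0..6.
π_205 has 2 disjoint cycles with lengths [222, 1] on {0,…,222}.
Σ(ℓ_i−1) = 223−2 = 221; sign = (−1)^221 = -1.
Zolotarev: (205|223) = -1, matching the cycle-count sign.

-1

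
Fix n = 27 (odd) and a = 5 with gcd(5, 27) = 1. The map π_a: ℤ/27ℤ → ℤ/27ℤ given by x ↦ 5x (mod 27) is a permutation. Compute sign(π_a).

-1

Orbit of 22 under x↦5x: [22, 2, 10, 23, 7, 8, 13]… (length divides ord_27(5)).
π_5 has 4 disjoint cycles with lengths [18, 6, 2, 1] on {0,…,26}.
n − c = 27 − 4 = 23; sign = (−1)^23 = -1.
Check: (5/27) = -1 by Zolotarev.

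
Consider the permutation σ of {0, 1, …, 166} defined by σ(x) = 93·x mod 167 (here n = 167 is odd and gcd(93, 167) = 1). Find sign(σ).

+1

Trace 162: π^k(162) = [162, 36, 8, 76, 54, 12, 114] for k=0..6.
Cycle lengths of π_93 on ℤ/167ℤ: [83, 83, 1]; 3 cycles in total.
With 3 cycles on 167 points, sign = (−1)^{167−3} = +1.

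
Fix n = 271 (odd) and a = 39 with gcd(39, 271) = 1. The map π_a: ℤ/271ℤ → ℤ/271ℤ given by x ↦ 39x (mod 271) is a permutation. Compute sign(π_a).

Start at x=148: 148 → 81 → 178 → 167 → 9 → 80 → 139 → … (one orbit).
Cycle lengths of π_39 on ℤ/271ℤ: [45, 45, 45, 45, 45, 45, 1]; 7 cycles in total.
7 cycles on 271: each ℓ→(−1)^(ℓ−1), product (−1)^264 = +1.

+1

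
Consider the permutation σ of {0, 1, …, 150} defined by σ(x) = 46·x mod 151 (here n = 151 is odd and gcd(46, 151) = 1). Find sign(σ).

-1

Trace 132: π^k(132) = [132, 32, 113, 64, 75, 128, 150] for k=0..6.
Cycle type of π: 30×5 + 1; total 6 cycles.
n − c = 151 − 6 = 145; sign = (−1)^145 = -1.
The Jacobi symbol (46|151) = -1 (Zolotarev) agrees.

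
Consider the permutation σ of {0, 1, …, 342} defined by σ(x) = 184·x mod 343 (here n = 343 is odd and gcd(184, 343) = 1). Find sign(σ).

+1

Trace 172: π^k(172) = [172, 92, 121, 312, 127, 44, 207] for k=0..6.
The orbit structure of x ↦ 184x mod 343: 7 orbits of sizes [147, 147, 21, 21, 3, 3, 1].
343 − 7 = 336 transpositions; sign(π) = (−1)^336 = +1.
(184|343)_J = +1 (Zolotarev's lemma cross-check).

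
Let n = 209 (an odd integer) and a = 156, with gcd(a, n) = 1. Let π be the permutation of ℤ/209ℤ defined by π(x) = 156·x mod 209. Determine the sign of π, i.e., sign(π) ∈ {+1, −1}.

-1

Trace 140: π^k(140) = [140, 104, 131, 163, 139, 157, 39] for k=0..6.
π_156 has 6 disjoint cycles with lengths [90, 90, 10, 9, 9, 1] on {0,…,208}.
Σ(ℓ_i−1) = 209−6 = 203; sign = (−1)^203 = -1.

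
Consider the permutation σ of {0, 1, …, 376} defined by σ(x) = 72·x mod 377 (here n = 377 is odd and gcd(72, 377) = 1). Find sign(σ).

Trace 317: π^k(317) = [317, 204, 362, 51, 279, 107, 164] for k=0..6.
Cycle type of π: 84×4 + 28 + 12 + 1; total 7 cycles.
sign(π) = (−1)^{n − #cycles} = (−1)^{377−7} = (−1)^370 = +1.
Check: (72/377) = +1 by Zolotarev.

+1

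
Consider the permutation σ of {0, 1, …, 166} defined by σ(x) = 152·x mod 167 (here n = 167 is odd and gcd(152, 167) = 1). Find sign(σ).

Orbit of 62 under x↦152x: [62, 72, 89, 1, 152, 58, 132]… (length divides ord_167(152)).
Cycle lengths of π_152 on ℤ/167ℤ: [83, 83, 1]; 3 cycles in total.
n − c = 167 − 3 = 164; sign = (−1)^164 = +1.

+1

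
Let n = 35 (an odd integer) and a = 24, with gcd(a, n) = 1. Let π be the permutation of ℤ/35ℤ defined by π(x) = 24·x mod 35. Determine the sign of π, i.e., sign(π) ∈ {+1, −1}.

-1

Trace 16: π^k(16) = [16, 34, 11, 19, 1, 24] for k=0..5.
Cycle type of π: 6×5 + 2×2 + 1; total 8 cycles.
sign(π) = (−1)^{n − #cycles} = (−1)^{35−8} = (−1)^27 = -1.
(24|35)_J = -1 (Zolotarev's lemma cross-check).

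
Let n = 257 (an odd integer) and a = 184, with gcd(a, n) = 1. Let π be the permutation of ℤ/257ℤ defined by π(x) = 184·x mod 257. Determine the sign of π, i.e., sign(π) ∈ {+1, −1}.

+1

Start at x=128: 128 → 165 → 34 → 88 → 1 → 184 → 189 → … (one orbit).
5 cycles of lengths [64, 64, 64, 64, 1].
5 cycles on 257: each ℓ→(−1)^(ℓ−1), product (−1)^252 = +1.
Check: (184/257) = +1 by Zolotarev.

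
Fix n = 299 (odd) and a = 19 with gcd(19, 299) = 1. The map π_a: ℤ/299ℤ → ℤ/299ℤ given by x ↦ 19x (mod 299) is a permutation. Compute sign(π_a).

Orbit of 82 under x↦19x: [82, 63, 1, 19, 62, 281, 256]… (length divides ord_299(19)).
Cycle type of π: 132×2 + 22 + 12 + 1; total 5 cycles.
299 − 5 = 294 transpositions; sign(π) = (−1)^294 = +1.
Check: (19/299) = +1 by Zolotarev.

+1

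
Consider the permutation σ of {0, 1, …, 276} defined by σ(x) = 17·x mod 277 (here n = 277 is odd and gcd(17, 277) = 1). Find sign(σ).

Trace 259: π^k(259) = [259, 248, 61, 206, 178, 256, 197] for k=0..6.
Cycle lengths of π_17 on ℤ/277ℤ: [276, 1]; 2 cycles in total.
2 cycles on 277: each ℓ→(−1)^(ℓ−1), product (−1)^275 = -1.
Zolotarev: (17|277) = -1, matching the cycle-count sign.

-1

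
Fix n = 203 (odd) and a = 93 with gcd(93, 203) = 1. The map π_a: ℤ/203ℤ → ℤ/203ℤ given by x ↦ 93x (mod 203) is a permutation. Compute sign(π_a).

+1

Trace 9: π^k(9) = [9, 25, 92, 30, 151, 36, 100] for k=0..6.
9 cycles of lengths [42, 42, 42, 42, 14, 14, 3, 3, 1].
With 9 cycles on 203 points, sign = (−1)^{203−9} = +1.
Check: (93/203) = +1 by Zolotarev.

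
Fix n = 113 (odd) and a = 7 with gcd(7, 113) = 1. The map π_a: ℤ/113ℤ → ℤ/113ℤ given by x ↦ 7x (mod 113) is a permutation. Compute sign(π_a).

Trace 7: π^k(7) = [7, 49, 4, 28, 83, 16, 112] for k=0..6.
Cycle type of π: 14×8 + 1; total 9 cycles.
9 cycles on 113: each ℓ→(−1)^(ℓ−1), product (−1)^104 = +1.
Via Zolotarev, sign(π_{7}) = (7|113) = +1.

+1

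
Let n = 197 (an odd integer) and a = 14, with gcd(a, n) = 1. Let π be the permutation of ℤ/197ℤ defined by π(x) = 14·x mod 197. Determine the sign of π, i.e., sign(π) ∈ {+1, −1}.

Trace 183: π^k(183) = [183, 1, 14, 196] for k=0..3.
The orbit structure of x ↦ 14x mod 197: 50 orbits of sizes [4, 4, 4, 4, 4, 4, 4, 4, 4, 4, 4, 4, 4, 4, 4, 4, 4, 4, 4, 4, 4, 4, 4, 4, 4, 4, 4, 4, 4, 4, 4, 4, 4, 4, 4, 4, 4, 4, 4, 4, 4, 4, 4, 4, 4, 4, 4, 4, 4, 1].
n − c = 197 − 50 = 147; sign = (−1)^147 = -1.
Via Zolotarev, sign(π_{14}) = (14|197) = -1.

-1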